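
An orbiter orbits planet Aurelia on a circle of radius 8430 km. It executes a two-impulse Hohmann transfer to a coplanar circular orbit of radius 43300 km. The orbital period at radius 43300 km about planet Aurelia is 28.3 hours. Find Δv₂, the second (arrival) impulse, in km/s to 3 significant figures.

Δv₂ = 1.15 km/s

From Kepler's third law T² = 4π²r³/μ at r = 43300 km, T = 28.3 hours = 28.3 × 3600 s = 1.0188×10^5 s: μ = 4π²r³/T² = 3.08777×10^5 km³/s².
The Hohmann ellipse has a_t = (r₁ + r₂)/2 = 25865 km.
On the circular orbit at r = 43300 km, v_c = √(μ/r) = 2.6704 km/s.
Transfer-orbit speed at the same r (vis-viva, a = a_t): v_t = √[μ(2/r − 1/a_t)] = 1.5245 km/s.
Δv₂ = |v_t − v_c| = |1.5245 − 2.6704| = 1.146 km/s.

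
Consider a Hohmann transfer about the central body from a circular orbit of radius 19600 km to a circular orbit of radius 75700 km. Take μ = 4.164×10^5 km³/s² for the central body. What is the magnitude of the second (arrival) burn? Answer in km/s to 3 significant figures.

Δv₂ = 0.841 km/s

Transfer-ellipse semi-major axis a_t = (r₁ + r₂)/2 = (19600 + 75700)/2 = 47650 km.
Circular speed at r = 75700 km: v_c = √(μ/r) = 2.34535 km/s.
Transfer-orbit speed at the same r (vis-viva, a = a_t): v_t = √[μ(2/r − 1/a_t)] = 1.50419 km/s.
Δv₂ = |v_t − v_c| = |1.50419 − 2.34535| = 0.8412 km/s.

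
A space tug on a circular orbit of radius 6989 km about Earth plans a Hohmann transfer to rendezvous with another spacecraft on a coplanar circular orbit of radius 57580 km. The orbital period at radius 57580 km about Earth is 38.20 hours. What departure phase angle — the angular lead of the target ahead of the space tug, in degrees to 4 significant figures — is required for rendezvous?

From Kepler's third law T² = 4π²r³/μ at r = 57580 km, T = 38.20 hours = 38.20 × 3600 s = 1.3752×10^5 s: μ = 4π²r³/T² = 3.98513×10^5 km³/s².
The Hohmann ellipse has a_t = (r₁ + r₂)/2 = 32284.5 km.
Transfer time t = π√(a_t³/μ) = 28870 s.
Target angular speed ω₂ = √(μ/r₂³) = 4.569×10^-5 rad/s.
Angle swept by the target during transfer: ω₂·t = 1.319 rad = 75.57°.
The space tug traverses 180° on the transfer ellipse, so the target must lead by 180° − 75.57° = 104.4°.

φ = 104.4°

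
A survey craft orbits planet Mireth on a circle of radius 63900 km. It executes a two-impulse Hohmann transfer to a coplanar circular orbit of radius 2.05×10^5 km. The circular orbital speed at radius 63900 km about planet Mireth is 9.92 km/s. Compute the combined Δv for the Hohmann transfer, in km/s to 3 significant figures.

Δv = 4.05 km/s

From the circular-orbit relation v² = μ/r at r = 63900 km: μ = v²r = (9.92)² × 63900 = 6.28817×10^6 km³/s².
Semi-major axis of the transfer orbit: a_t = (63900 + 2.050×10^5)/2 = 1.3445×10^5 km.
At r₁ the circular-orbit speed is v₁ = √(μ/r₁) = 9.9200 km/s.
On the transfer ellipse at r₁, vis-viva equation gives v_p = √[μ(2/r₁ − 1/a_t)] = 12.249 km/s.
First burn Δv₁ = |v_p − v₁| = 2.329 km/s.
At r₂, v₂ = √(μ/r₂) = 5.538 km/s.
Transfer-orbit speed at r₂: v_a = √[μ(2/r₂ − 1/a_t)] = 3.818 km/s.
Second burn Δv₂ = |v₂ − v_a| = 1.720 km/s.
Δv = Δv₁ + Δv₂ = 2.329 + 1.720 = 4.049 km/s.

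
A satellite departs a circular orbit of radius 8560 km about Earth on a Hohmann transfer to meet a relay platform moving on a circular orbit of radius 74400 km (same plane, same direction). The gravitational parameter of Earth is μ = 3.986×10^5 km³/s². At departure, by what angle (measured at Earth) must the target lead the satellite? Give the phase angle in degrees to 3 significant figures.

φ = 105°

Transfer-ellipse semi-major axis a_t = (r₁ + r₂)/2 = (8560 + 74400)/2 = 41480 km.
The half-period of the transfer ellipse is t = π√(a_t³/μ) = 42038 s.
Target angular speed ω₂ = √(μ/r₂³) = 3.1111×10^-5 rad/s.
Angle swept by the target during transfer: ω₂·t = 1.3078 rad = 74.93°.
The satellite traverses 180° on the transfer ellipse, so the target must lead by 180° − 74.93° = 105°.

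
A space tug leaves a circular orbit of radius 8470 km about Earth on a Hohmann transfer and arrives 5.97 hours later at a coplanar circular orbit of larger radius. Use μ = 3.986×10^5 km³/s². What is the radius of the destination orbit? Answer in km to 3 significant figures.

r₂ = 44600 km

Transfer time t = 5.97 hours = 21492 s, and t = π√(a_t³/μ).
So a_t = (μ t²/π²)^(1/3) = (3.986×10^5 × (21492)² / π²)^(1/3) = 26521 km.
Since a_t = (r₁ + r₂)/2, r₂ = 2a_t − r₁ = 2×26521 − 8470 = 44572 km.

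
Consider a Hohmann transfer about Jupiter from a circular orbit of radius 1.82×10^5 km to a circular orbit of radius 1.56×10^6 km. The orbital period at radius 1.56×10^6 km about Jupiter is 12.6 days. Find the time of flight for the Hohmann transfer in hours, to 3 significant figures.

From Kepler's third law T² = 4π²r³/μ at r = 1.56×10^6 km, T = 12.6 days = 12.6 × 86400 s = 1.08864×10^6 s: μ = 4π²r³/T² = 1.26463×10^8 km³/s².
Transfer-ellipse semi-major axis a_t = (r₁ + r₂)/2 = (1.820×10^5 + 1.560×10^6)/2 = 8.710×10^5 km.
Half the transfer-orbit period gives t = π√(a_t³/μ) = 2.271×10^5 s.
Converting: 2.271×10^5 s ÷ 3600 s/hour = 63.1 hours.

t = 63.1 hours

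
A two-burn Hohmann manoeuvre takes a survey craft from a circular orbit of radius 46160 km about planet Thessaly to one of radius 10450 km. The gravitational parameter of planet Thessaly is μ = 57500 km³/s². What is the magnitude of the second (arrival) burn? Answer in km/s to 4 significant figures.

Transfer-ellipse semi-major axis a_t = (r₁ + r₂)/2 = (46160 + 10450)/2 = 28305 km.
On the circular orbit at r = 10450 km, v_c = √(μ/r) = 2.34572 km/s.
Transfer-orbit speed at the same r (vis-viva, a = a_t): v_t = √[μ(2/r − 1/a_t)] = 2.99555 km/s.
Δv₂ = |v_t − v_c| = |2.99555 − 2.34572| = 0.6498 km/s.

Δv₂ = 0.6498 km/s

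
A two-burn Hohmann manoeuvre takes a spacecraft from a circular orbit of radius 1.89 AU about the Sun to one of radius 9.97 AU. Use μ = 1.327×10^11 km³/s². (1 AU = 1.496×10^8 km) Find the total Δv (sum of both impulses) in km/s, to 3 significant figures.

Δv = 10.5 km/s

In km: r₁ = 1.89 × 1.496×10^8 = 2.82744×10^8 km; r₂ = 9.97 × 1.496×10^8 = 1.491512×10^9 km.
The Hohmann ellipse has a_t = (r₁ + r₂)/2 = 8.87128×10^8 km.
Circular speed at r₁: v₁ = √(μ/r₁) = √(1.327×10^11/2.82744×10^8) = 21.664 km/s.
Transfer-orbit speed at r₁ (vis-viva): v_p = √[μ(2/r₁ − 1/a_t)] = 28.090 km/s.
First burn Δv₁ = |v_p − v₁| = 6.426 km/s.
At r₂, v₂ = √(μ/r₂) = 9.432 km/s.
Transfer-orbit speed at r₂: v_a = √[μ(2/r₂ − 1/a_t)] = 5.325 km/s.
Second burn Δv₂ = |v₂ − v_a| = 4.107 km/s.
Δv = Δv₁ + Δv₂ = 6.426 + 4.107 = 10.53 km/s.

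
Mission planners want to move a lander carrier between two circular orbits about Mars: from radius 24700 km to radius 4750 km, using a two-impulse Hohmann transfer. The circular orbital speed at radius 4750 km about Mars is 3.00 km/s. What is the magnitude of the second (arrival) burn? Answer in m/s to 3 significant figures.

Δv₂ = 885 m/s

From the circular-orbit relation v² = μ/r at r = 4750 km: μ = v²r = (3.00)² × 4750 = 42750.0 km³/s².
Transfer-ellipse semi-major axis a_t = (r₁ + r₂)/2 = (24700 + 4750)/2 = 14725 km.
On the circular orbit at r = 4750 km, v_c = √(μ/r) = 3.0000 km/s.
Vis-viva on the transfer ellipse at r = 4750 km gives v_t = √[μ(2/r − 1/a_t)] = 3.8855 km/s.
Δv₂ = |v_t − v_c| = |3.8855 − 3.0000| = 0.8855 km/s.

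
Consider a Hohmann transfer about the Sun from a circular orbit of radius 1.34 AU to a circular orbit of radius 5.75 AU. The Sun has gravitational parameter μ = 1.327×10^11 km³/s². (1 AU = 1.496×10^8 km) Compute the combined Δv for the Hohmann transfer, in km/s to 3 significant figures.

In km: r₁ = 1.34 × 1.496×10^8 = 2.00464×10^8 km; r₂ = 5.75 × 1.496×10^8 = 8.602×10^8 km.
The Hohmann ellipse has a_t = (r₁ + r₂)/2 = 5.30332×10^8 km.
Circular speed at r₁: v₁ = √(μ/r₁) = √(1.327×10^11/2.00464×10^8) = 25.7287 km/s.
Transfer-orbit speed at r₁ (vis-viva equation): v_p = √[μ(2/r₁ − 1/a_t)] = 32.7675 km/s.
First burn Δv₁ = |v_p − v₁| = 7.039 km/s.
At r₂, v₂ = √(μ/r₂) = 12.42 km/s.
Transfer-orbit speed at r₂: v_a = √[μ(2/r₂ − 1/a_t)] = 7.636 km/s.
Second burn Δv₂ = |v₂ − v_a| = 4.784 km/s.
Δv = Δv₁ + Δv₂ = 7.039 + 4.784 = 11.82 km/s.

Δv = 11.8 km/s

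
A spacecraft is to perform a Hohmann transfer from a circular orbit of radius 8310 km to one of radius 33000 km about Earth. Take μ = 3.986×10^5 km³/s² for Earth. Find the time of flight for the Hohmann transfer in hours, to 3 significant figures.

Transfer-ellipse semi-major axis a_t = (r₁ + r₂)/2 = (8310 + 33000)/2 = 20655 km.
Half the transfer-orbit period gives t = π√(a_t³/μ) = 14770 s.
Converting: 14770 s ÷ 3600 s/hour = 4.10 hours.

t = 4.10 hours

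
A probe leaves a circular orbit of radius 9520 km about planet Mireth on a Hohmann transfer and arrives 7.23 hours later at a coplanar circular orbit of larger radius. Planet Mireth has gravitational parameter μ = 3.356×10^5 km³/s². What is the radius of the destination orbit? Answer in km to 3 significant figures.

Transfer time t = 7.23 hours = 26028 s, and t = π√(a_t³/μ).
So a_t = (μ t²/π²)^(1/3) = (3.356×10^5 × (26028)² / π²)^(1/3) = 28453 km.
Since a_t = (r₁ + r₂)/2, r₂ = 2a_t − r₁ = 2×28453 − 9520 = 47386 km.

r₂ = 47400 km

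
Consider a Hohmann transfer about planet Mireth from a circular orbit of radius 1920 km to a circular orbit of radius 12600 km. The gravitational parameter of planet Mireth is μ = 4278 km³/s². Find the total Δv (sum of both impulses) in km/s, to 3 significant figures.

Semi-major axis of the transfer orbit: a_t = (1920 + 12600)/2 = 7260 km.
Circular speed at r₁: v₁ = √(μ/r₁) = √(4278/1920) = 1.4927 km/s.
Transfer-orbit speed at r₁ (v² = μ(2/r − 1/a)): v_p = √[μ(2/r₁ − 1/a_t)] = 1.9665 km/s.
First burn Δv₁ = |v_p − v₁| = 0.4738 km/s.
Circular speed at r₂: v₂ = √(μ/r₂) = 0.5827 km/s.
Transfer-orbit speed at r₂: v_a = √[μ(2/r₂ − 1/a_t)] = 0.2997 km/s.
Second burn Δv₂ = |v₂ − v_a| = 0.2830 km/s.
Total Δv = Δv₁ + Δv₂ = 0.7568 km/s.

Δv = 0.757 km/s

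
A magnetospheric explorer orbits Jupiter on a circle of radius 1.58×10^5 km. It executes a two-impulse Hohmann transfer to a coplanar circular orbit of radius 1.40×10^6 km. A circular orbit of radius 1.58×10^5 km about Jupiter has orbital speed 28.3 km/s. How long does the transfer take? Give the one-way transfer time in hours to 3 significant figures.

t = 53.3 hours

From the circular-orbit relation v² = μ/r at r = 1.58×10^5 km: μ = v²r = (28.3)² × 1.58×10^5 = 1.26541×10^8 km³/s².
The Hohmann ellipse has a_t = (r₁ + r₂)/2 = 7.790×10^5 km.
Transfer time t = π√(a_t³/μ) = π√((7.790×10^5)³ / 1.26541×10^8) = 1.920×10^5 s.
Converting: 1.920×10^5 s ÷ 3600 s/hour = 53.3 hours.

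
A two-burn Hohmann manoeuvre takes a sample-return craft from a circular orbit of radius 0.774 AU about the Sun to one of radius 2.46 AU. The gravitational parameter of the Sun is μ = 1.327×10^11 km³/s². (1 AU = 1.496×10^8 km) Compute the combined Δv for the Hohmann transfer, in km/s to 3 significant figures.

Δv = 13.8 km/s

In km: r₁ = 0.774 × 1.496×10^8 = 1.157904×10^8 km; r₂ = 2.46 × 1.496×10^8 = 3.68016×10^8 km.
The Hohmann ellipse has a_t = (r₁ + r₂)/2 = 2.419032×10^8 km.
At r₁ the circular-orbit speed is v₁ = √(μ/r₁) = 33.853 km/s.
On the transfer ellipse at r₁, v² = μ(2/r − 1/a) gives v_p = √[μ(2/r₁ − 1/a_t)] = 41.755 km/s.
First burn Δv₁ = |v_p − v₁| = 7.902 km/s.
At r₂, v₂ = √(μ/r₂) = 18.989 km/s.
Transfer-orbit speed at r₂: v_a = √[μ(2/r₂ − 1/a_t)] = 13.138 km/s.
Second burn Δv₂ = |v₂ − v_a| = 5.851 km/s.
Δv = Δv₁ + Δv₂ = 7.902 + 5.851 = 13.75 km/s.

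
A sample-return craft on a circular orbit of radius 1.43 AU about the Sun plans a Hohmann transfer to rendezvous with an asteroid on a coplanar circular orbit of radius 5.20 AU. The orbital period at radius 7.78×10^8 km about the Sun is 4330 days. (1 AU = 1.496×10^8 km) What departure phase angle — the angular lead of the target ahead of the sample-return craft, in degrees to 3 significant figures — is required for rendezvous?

From Kepler's third law T² = 4π²r³/μ at r = 7.78×10^8 km, T = 4330 days = 4330 × 86400 s = 3.74112×10^8 s: μ = 4π²r³/T² = 1.32830×10^11 km³/s².
In km: r₁ = 1.43 × 1.496×10^8 = 2.13928×10^8 km; r₂ = 5.20 × 1.496×10^8 = 7.7792×10^8 km.
Transfer-ellipse semi-major axis a_t = (r₁ + r₂)/2 = (2.13928×10^8 + 7.7792×10^8)/2 = 4.95924×10^8 km.
Transfer time t = π√(a_t³/μ) = 9.520×10^7 s.
The target's mean motion on its circular orbit is ω₂ = √(μ/r₂³) = 1.680×10^-8 rad/s.
Angle swept by the target during transfer: ω₂·t = 1.599 rad = 91.62°.
The sample-return craft traverses 180° on the transfer ellipse, so the target must lead by 180° − 91.62° = 88.4°.

φ = 88.4°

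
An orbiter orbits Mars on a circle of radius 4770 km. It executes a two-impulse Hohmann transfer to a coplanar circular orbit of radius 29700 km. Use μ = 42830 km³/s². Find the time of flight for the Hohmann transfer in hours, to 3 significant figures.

Transfer-ellipse semi-major axis a_t = (r₁ + r₂)/2 = (4770 + 29700)/2 = 17235 km.
Half the transfer-orbit period gives t = π√(a_t³/μ) = 34350 s.
Converting: 34350 s ÷ 3600 s/hour = 9.54 hours.

t = 9.54 hours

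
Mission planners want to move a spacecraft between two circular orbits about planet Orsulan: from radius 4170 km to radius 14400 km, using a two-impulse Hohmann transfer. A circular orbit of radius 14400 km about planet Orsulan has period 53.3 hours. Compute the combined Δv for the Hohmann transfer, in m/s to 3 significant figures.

Δv = 371 m/s

From Kepler's third law T² = 4π²r³/μ at r = 14400 km, T = 53.3 hours = 53.3 × 3600 s = 1.9188×10^5 s: μ = 4π²r³/T² = 3201.75 km³/s².
Semi-major axis of the transfer orbit: a_t = (4170 + 14400)/2 = 9285 km.
Circular speed at r₁: v₁ = √(μ/r₁) = √(3201.75/4170) = 0.876246 km/s.
Transfer-orbit speed at r₁ (vis-viva): v_p = √[μ(2/r₁ − 1/a_t)] = 1.09123 km/s.
First burn Δv₁ = |v_p − v₁| = 0.2150 km/s.
Circular speed at r₂: v₂ = √(μ/r₂) = 0.4715 km/s.
Transfer-orbit speed at r₂: v_a = √[μ(2/r₂ − 1/a_t)] = 0.3160 km/s.
Second burn Δv₂ = |v₂ − v_a| = 0.1555 km/s.
Total Δv = Δv₁ + Δv₂ = 0.3705 km/s.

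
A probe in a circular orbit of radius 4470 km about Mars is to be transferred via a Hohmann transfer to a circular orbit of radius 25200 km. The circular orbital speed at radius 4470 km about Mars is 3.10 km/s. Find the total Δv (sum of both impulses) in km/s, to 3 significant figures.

Δv = 1.53 km/s

From the circular-orbit relation v² = μ/r at r = 4470 km: μ = v²r = (3.10)² × 4470 = 42956.7 km³/s².
Semi-major axis of the transfer orbit: a_t = (4470 + 25200)/2 = 14835 km.
At r₁ the circular-orbit speed is v₁ = √(μ/r₁) = 3.1000 km/s.
Transfer-orbit speed at r₁ (vis-viva equation): v_p = √[μ(2/r₁ − 1/a_t)] = 4.0403 km/s.
First burn Δv₁ = |v_p − v₁| = 0.9403 km/s.
At r₂, v₂ = √(μ/r₂) = 1.3056 km/s.
Transfer-orbit speed at r₂: v_a = √[μ(2/r₂ − 1/a_t)] = 0.71668 km/s.
Second burn Δv₂ = |v₂ − v_a| = 0.5889 km/s.
Δv = Δv₁ + Δv₂ = 0.9403 + 0.5889 = 1.529 km/s.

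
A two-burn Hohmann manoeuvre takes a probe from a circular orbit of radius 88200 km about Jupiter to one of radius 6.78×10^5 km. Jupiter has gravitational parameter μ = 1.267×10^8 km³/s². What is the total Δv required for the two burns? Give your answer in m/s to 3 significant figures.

The Hohmann ellipse has a_t = (r₁ + r₂)/2 = 3.831×10^5 km.
Circular speed at r₁: v₁ = √(μ/r₁) = √(1.267×10^8/88200) = 37.90 km/s.
On the transfer ellipse at r₁, v² = μ(2/r − 1/a) gives v_p = √[μ(2/r₁ − 1/a_t)] = 50.42 km/s.
First burn Δv₁ = |v_p − v₁| = 12.52 km/s.
At r₂, v₂ = √(μ/r₂) = 13.67 km/s.
Transfer-orbit speed at r₂: v_a = √[μ(2/r₂ − 1/a_t)] = 6.559 km/s.
Second burn Δv₂ = |v₂ − v_a| = 7.111 km/s.
Δv = Δv₁ + Δv₂ = 12.52 + 7.111 = 19.63 km/s.

Δv = 19600 m/s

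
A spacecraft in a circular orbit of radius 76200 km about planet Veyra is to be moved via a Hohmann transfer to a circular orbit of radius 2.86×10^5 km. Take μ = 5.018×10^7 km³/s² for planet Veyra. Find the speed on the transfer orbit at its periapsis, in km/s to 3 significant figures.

v = 32.2 km/s

The Hohmann ellipse has a_t = (r₁ + r₂)/2 = 1.811×10^5 km.
The periapsis of the transfer ellipse is at r = 76200 km.
From the vis-viva equation, v = √[μ(2/r − 1/a_t)] = 32.25 km/s.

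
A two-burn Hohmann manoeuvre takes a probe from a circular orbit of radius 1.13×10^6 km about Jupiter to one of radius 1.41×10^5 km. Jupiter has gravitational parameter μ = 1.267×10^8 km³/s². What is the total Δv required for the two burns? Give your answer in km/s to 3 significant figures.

Δv = 15.6 km/s

The Hohmann ellipse has a_t = (r₁ + r₂)/2 = 6.355×10^5 km.
At r₁ the circular-orbit speed is v₁ = √(μ/r₁) = 10.589 km/s.
Transfer-orbit speed at r₁ (vis-viva): v_a = √[μ(2/r₁ − 1/a_t)] = 4.9877 km/s.
First burn Δv₁ = |v_a − v₁| = 5.601 km/s.
Circular speed at r₂: v₂ = √(μ/r₂) = 29.976 km/s.
Transfer-orbit speed at r₂: v_p = √[μ(2/r₂ − 1/a_t)] = 39.972 km/s.
Second burn Δv₂ = |v₂ − v_p| = 9.996 km/s.
Total Δv = Δv₁ + Δv₂ = 15.60 km/s.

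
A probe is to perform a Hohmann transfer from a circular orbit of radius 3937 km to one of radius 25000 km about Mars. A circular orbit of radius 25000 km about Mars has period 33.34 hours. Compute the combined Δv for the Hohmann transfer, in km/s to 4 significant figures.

From Kepler's third law T² = 4π²r³/μ at r = 25000 km, T = 33.34 hours = 33.34 × 3600 s = 1.20024×10^5 s: μ = 4π²r³/T² = 42819.7 km³/s².
Transfer-ellipse semi-major axis a_t = (r₁ + r₂)/2 = (3937 + 25000)/2 = 14468.5 km.
At r₁ the circular-orbit speed is v₁ = √(μ/r₁) = 3.298 km/s.
Transfer-orbit speed at r₁ (v² = μ(2/r − 1/a)): v_p = √[μ(2/r₁ − 1/a_t)] = 4.335 km/s.
First burn Δv₁ = |v_p − v₁| = 1.037 km/s.
Circular speed at r₂: v₂ = √(μ/r₂) = 1.3087 km/s.
Transfer-orbit speed at r₂: v_a = √[μ(2/r₂ − 1/a_t)] = 0.68269 km/s.
Second burn Δv₂ = |v₂ − v_a| = 0.6260 km/s.
Δv = Δv₁ + Δv₂ = 1.037 + 0.6260 = 1.663 km/s.

Δv = 1.663 km/s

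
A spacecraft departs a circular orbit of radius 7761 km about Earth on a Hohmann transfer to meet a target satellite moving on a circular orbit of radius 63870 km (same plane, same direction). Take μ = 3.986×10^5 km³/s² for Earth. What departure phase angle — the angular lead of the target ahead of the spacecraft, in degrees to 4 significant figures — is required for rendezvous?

The Hohmann ellipse has a_t = (r₁ + r₂)/2 = 35815.5 km.
The half-period of the transfer ellipse is t = π√(a_t³/μ) = 33730 s.
The target's mean motion on its circular orbit is ω₂ = √(μ/r₂³) = 3.911×10^-5 rad/s.
Angle swept by the target during transfer: ω₂·t = 1.3192 rad = 75.58°.
Arrival is 180° from departure on the ellipse, so φ = 180° − 75.58° = 104.4°.

φ = 104.4°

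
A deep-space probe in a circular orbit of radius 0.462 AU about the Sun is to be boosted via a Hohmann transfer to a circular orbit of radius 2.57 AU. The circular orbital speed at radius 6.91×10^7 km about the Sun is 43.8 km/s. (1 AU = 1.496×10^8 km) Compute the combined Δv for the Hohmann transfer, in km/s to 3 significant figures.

From the circular-orbit relation v² = μ/r at r = 6.91×10^7 km: μ = v²r = (43.8)² × 6.91×10^7 = 1.32564×10^11 km³/s².
In km: r₁ = 0.462 × 1.496×10^8 = 6.91152×10^7 km; r₂ = 2.57 × 1.496×10^8 = 3.84472×10^8 km.
The Hohmann ellipse has a_t = (r₁ + r₂)/2 = 2.267936×10^8 km.
At r₁ the circular-orbit speed is v₁ = √(μ/r₁) = 43.7952 km/s.
Transfer-orbit speed at r₁ (vis-viva): v_p = √[μ(2/r₁ − 1/a_t)] = 57.0221 km/s.
First burn Δv₁ = |v_p − v₁| = 13.2269 km/s.
Circular speed at r₂: v₂ = √(μ/r₂) = 18.569 km/s.
Transfer-orbit speed at r₂: v_a = √[μ(2/r₂ − 1/a_t)] = 10.251 km/s.
Second burn Δv₂ = |v₂ − v_a| = 8.31800 km/s.
Total Δv = Δv₁ + Δv₂ = 21.54 km/s.

Δv = 21.5 km/s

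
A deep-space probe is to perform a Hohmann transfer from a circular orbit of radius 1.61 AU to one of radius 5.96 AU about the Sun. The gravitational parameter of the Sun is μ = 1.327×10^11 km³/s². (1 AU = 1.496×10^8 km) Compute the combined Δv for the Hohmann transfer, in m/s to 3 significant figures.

In km: r₁ = 1.61 × 1.496×10^8 = 2.40856×10^8 km; r₂ = 5.96 × 1.496×10^8 = 8.91616×10^8 km.
Transfer-ellipse semi-major axis a_t = (r₁ + r₂)/2 = (2.40856×10^8 + 8.91616×10^8)/2 = 5.66236×10^8 km.
Circular speed at r₁: v₁ = √(μ/r₁) = √(1.327×10^11/2.40856×10^8) = 23.4724 km/s.
On the transfer ellipse at r₁, vis-viva gives v_p = √[μ(2/r₁ − 1/a_t)] = 29.4542 km/s.
First burn Δv₁ = |v_p − v₁| = 5.9818 km/s.
At r₂, v₂ = √(μ/r₂) = 12.20 km/s.
Transfer-orbit speed at r₂: v_a = √[μ(2/r₂ − 1/a_t)] = 7.957 km/s.
Second burn Δv₂ = |v₂ − v_a| = 4.2430 km/s.
Total Δv = Δv₁ + Δv₂ = 10.22 km/s.

Δv = 10200 m/s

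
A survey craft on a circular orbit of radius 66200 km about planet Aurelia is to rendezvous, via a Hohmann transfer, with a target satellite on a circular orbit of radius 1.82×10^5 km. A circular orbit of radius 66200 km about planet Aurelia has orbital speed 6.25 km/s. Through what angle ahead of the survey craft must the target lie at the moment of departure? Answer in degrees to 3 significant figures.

From the circular-orbit relation v² = μ/r at r = 66200 km: μ = v²r = (6.25)² × 66200 = 2.58594×10^6 km³/s².
The Hohmann ellipse has a_t = (r₁ + r₂)/2 = 1.241×10^5 km.
Transfer time t = π√(a_t³/μ) = 85408 s.
Target angular speed ω₂ = √(μ/r₂³) = 2.0711×10^-5 rad/s.
Angle swept by the target during transfer: ω₂·t = 1.76889 rad = 101.3°.
Arrival is 180° from departure on the ellipse, so φ = 180° − 101.3° = 78.7°.

φ = 78.7°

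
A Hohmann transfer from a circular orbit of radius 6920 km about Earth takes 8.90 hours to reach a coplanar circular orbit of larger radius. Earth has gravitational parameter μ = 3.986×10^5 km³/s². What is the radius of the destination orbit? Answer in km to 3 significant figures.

Transfer time t = 8.90 hours = 32040 s, and t = π√(a_t³/μ).
So a_t = (μ t²/π²)^(1/3) = (3.986×10^5 × (32040)² / π²)^(1/3) = 34610 km.
Since a_t = (r₁ + r₂)/2, r₂ = 2a_t − r₁ = 2×34610 − 6920 = 62300 km.

r₂ = 62300 km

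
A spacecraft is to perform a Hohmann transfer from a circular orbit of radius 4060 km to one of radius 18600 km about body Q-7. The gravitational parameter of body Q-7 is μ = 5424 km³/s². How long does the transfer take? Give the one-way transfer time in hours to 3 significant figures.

Semi-major axis of the transfer orbit: a_t = (4060 + 18600)/2 = 11330 km.
Transfer time t = π√(a_t³/μ) = π√((11330)³ / 5424) = 51440 s.
Converting: 51440 s ÷ 3600 s/hour = 14.3 hours.

t = 14.3 hours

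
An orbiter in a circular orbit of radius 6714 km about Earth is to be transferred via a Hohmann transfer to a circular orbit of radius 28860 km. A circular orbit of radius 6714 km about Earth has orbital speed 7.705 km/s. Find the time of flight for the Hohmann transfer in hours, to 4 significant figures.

From the circular-orbit relation v² = μ/r at r = 6714 km: μ = v²r = (7.705)² × 6714 = 3.98590×10^5 km³/s².
Semi-major axis of the transfer orbit: a_t = (6714 + 28860)/2 = 17787 km.
Half the transfer-orbit period gives t = π√(a_t³/μ) = 11804 s.
Converting: 11804 s ÷ 3600 s/hour = 3.279 hours.

t = 3.279 hours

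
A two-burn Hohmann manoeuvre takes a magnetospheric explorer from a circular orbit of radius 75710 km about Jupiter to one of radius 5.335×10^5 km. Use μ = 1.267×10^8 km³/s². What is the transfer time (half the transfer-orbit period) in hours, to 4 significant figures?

Transfer-ellipse semi-major axis a_t = (r₁ + r₂)/2 = (75710 + 5.335×10^5)/2 = 3.04605×10^5 km.
Half the transfer-orbit period gives t = π√(a_t³/μ) = 46920 s.
Converting: 46920 s ÷ 3600 s/hour = 13.03 hours.

t = 13.03 hours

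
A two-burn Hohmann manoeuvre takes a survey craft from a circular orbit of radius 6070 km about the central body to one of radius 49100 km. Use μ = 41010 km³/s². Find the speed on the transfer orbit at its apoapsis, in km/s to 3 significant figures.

Transfer-ellipse semi-major axis a_t = (r₁ + r₂)/2 = (6070 + 49100)/2 = 27585 km.
The apoapsis of the transfer ellipse is at r = 49100 km.
From the vis-viva equation, v = √[μ(2/r − 1/a_t)] = 0.4287 km/s.

v = 0.429 km/s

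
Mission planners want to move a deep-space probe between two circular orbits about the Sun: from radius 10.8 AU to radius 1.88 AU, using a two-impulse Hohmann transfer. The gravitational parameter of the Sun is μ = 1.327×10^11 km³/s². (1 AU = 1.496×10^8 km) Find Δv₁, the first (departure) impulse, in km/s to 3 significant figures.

Δv₁ = 4.13 km/s

In km: r₁ = 10.8 × 1.496×10^8 = 1.61568×10^9 km; r₂ = 1.88 × 1.496×10^8 = 2.81248×10^8 km.
Transfer-ellipse semi-major axis a_t = (r₁ + r₂)/2 = (1.61568×10^9 + 2.81248×10^8)/2 = 9.48464×10^8 km.
On the circular orbit at r = 1.61568×10^9 km, v_c = √(μ/r) = 9.063 km/s.
Transfer-orbit speed at the same r (vis-viva, a = a_t): v_t = √[μ(2/r − 1/a_t)] = 4.935 km/s.
Δv₁ = |v_t − v_c| = |4.935 − 9.063| = 4.128 km/s.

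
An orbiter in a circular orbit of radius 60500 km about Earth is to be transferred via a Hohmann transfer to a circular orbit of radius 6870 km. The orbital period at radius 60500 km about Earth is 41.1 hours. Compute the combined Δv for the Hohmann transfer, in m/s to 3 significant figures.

Δv = 4000 m/s

From Kepler's third law T² = 4π²r³/μ at r = 60500 km, T = 41.1 hours = 41.1 × 3600 s = 1.4796×10^5 s: μ = 4π²r³/T² = 3.99335×10^5 km³/s².
The Hohmann ellipse has a_t = (r₁ + r₂)/2 = 33685 km.
Circular speed at r₁: v₁ = √(μ/r₁) = √(3.99335×10^5/60500) = 2.569 km/s.
On the transfer ellipse at r₁, vis-viva equation gives v_a = √[μ(2/r₁ − 1/a_t)] = 1.160 km/s.
First burn Δv₁ = |v_a − v₁| = 1.409 km/s.
At r₂, v₂ = √(μ/r₂) = 7.62413 km/s.
Transfer-orbit speed at r₂: v_p = √[μ(2/r₂ − 1/a_t)] = 10.2176 km/s.
Second burn Δv₂ = |v₂ − v_p| = 2.593 km/s.
Total Δv = Δv₁ + Δv₂ = 4.002 km/s.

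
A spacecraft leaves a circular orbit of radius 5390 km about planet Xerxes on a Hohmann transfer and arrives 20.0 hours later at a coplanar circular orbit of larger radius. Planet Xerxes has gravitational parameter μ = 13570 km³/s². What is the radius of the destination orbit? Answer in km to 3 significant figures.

Transfer time t = 20.0 hours = 72000 s, and t = π√(a_t³/μ).
So a_t = (μ t²/π²)^(1/3) = (13570 × (72000)² / π²)^(1/3) = 19245 km.
Since a_t = (r₁ + r₂)/2, r₂ = 2a_t − r₁ = 2×19245 − 5390 = 33100 km.

r₂ = 33100 km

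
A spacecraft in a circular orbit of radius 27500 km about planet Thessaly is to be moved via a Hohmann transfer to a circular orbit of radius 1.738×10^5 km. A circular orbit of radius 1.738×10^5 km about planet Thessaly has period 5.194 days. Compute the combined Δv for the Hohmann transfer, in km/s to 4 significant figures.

Δv = 3.083 km/s

From Kepler's third law T² = 4π²r³/μ at r = 1.738×10^5 km, T = 5.194 days = 5.194 × 86400 s = 4.487616×10^5 s: μ = 4π²r³/T² = 1.02915×10^6 km³/s².
Semi-major axis of the transfer orbit: a_t = (27500 + 1.738×10^5)/2 = 1.0065×10^5 km.
Circular speed at r₁: v₁ = √(μ/r₁) = √(1.02915×10^6/27500) = 6.1175 km/s.
On the transfer ellipse at r₁, vis-viva gives v_p = √[μ(2/r₁ − 1/a_t)] = 8.0388 km/s.
First burn Δv₁ = |v_p − v₁| = 1.9213 km/s.
Circular speed at r₂: v₂ = √(μ/r₂) = 2.4334 km/s.
Transfer-orbit speed at r₂: v_a = √[μ(2/r₂ − 1/a_t)] = 1.2720 km/s.
Second burn Δv₂ = |v₂ − v_a| = 1.1614 km/s.
Total Δv = Δv₁ + Δv₂ = 3.083 km/s.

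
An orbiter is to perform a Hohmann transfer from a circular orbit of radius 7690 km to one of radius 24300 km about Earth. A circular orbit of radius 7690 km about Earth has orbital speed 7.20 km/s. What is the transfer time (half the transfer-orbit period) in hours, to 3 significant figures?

From the circular-orbit relation v² = μ/r at r = 7690 km: μ = v²r = (7.20)² × 7690 = 3.98650×10^5 km³/s².
The Hohmann ellipse has a_t = (r₁ + r₂)/2 = 15995 km.
By Kepler's third law the transfer-orbit period is T = 2π√(a_t³/μ), so t = T/2 = 10070 s.
Converting: 10070 s ÷ 3600 s/hour = 2.80 hours.

t = 2.80 hours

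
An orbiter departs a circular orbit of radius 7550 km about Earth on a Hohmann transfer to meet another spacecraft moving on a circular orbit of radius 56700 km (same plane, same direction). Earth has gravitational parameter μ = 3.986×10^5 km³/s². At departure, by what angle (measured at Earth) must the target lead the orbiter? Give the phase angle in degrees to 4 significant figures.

φ = 103.2°

The Hohmann ellipse has a_t = (r₁ + r₂)/2 = 32125 km.
Transfer time t = π√(a_t³/μ) = 28651 s.
Target angular speed ω₂ = √(μ/r₂³) = 4.6762×10^-5 rad/s.
Angle swept by the target during transfer: ω₂·t = 1.3398 rad = 76.76°.
The orbiter traverses 180° on the transfer ellipse, so the target must lead by 180° − 76.76° = 103.2°.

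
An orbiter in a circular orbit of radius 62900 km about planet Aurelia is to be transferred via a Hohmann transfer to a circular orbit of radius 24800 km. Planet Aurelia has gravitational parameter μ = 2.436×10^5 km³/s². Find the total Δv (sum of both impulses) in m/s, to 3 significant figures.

Transfer-ellipse semi-major axis a_t = (r₁ + r₂)/2 = (62900 + 24800)/2 = 43850 km.
At r₁ the circular-orbit speed is v₁ = √(μ/r₁) = 1.967947 km/s.
Transfer-orbit speed at r₁ (vis-viva equation): v_a = √[μ(2/r₁ − 1/a_t)] = 1.479975 km/s.
First burn Δv₁ = |v_a − v₁| = 0.48797 km/s.
Circular speed at r₂: v₂ = √(μ/r₂) = 3.13410 km/s.
Transfer-orbit speed at r₂: v_p = √[μ(2/r₂ − 1/a_t)] = 3.75365 km/s.
Second burn Δv₂ = |v₂ − v_p| = 0.61955 km/s.
Δv = Δv₁ + Δv₂ = 0.48797 + 0.61955 = 1.108 km/s.

Δv = 1110 m/s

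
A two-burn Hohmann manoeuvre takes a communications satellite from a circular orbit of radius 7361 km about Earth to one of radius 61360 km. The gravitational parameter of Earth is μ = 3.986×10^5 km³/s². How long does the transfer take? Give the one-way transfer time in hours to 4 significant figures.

Transfer-ellipse semi-major axis a_t = (r₁ + r₂)/2 = (7361 + 61360)/2 = 34360.5 km.
By Kepler's third law the transfer-orbit period is T = 2π√(a_t³/μ), so t = T/2 = 31694 s.
Converting: 31694 s ÷ 3600 s/hour = 8.804 hours.

t = 8.804 hours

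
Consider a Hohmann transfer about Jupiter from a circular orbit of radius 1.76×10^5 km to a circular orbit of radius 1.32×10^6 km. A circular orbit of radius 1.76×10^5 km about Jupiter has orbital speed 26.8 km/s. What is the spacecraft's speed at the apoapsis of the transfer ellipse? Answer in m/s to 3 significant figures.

v = 4750 m/s

From the circular-orbit relation v² = μ/r at r = 1.76×10^5 km: μ = v²r = (26.8)² × 1.76×10^5 = 1.26410×10^8 km³/s².
The Hohmann ellipse has a_t = (r₁ + r₂)/2 = 7.480×10^5 km.
At apoapsis, r = 1.320×10^6 km.
Vis-viva: v = √[μ(2/r − 1/a_t)] = √[1.26410×10^8 × (2/1.320×10^6 − 1/7.480×10^5)] = 4.747 km/s.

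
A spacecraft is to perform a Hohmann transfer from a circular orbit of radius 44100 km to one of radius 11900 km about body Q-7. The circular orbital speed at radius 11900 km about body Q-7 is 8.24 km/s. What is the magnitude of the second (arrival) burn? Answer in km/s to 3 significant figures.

Δv₂ = 2.10 km/s

From the circular-orbit relation v² = μ/r at r = 11900 km: μ = v²r = (8.24)² × 11900 = 8.07981×10^5 km³/s².
Transfer-ellipse semi-major axis a_t = (r₁ + r₂)/2 = (44100 + 11900)/2 = 28000 km.
Circular speed at r = 11900 km: v_c = √(μ/r) = 8.2400 km/s.
Transfer-orbit speed at the same r (vis-viva, a = a_t): v_t = √[μ(2/r − 1/a_t)] = 10.341 km/s.
Δv₂ = |v_t − v_c| = |10.341 − 8.2400| = 2.101 km/s.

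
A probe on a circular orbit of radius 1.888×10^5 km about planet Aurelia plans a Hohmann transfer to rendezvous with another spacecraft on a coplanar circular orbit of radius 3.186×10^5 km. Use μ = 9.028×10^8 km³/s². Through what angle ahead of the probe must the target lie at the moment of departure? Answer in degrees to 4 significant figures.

The Hohmann ellipse has a_t = (r₁ + r₂)/2 = 2.537×10^5 km.
The half-period of the transfer ellipse is t = π√(a_t³/μ) = 13360 s.
The target's mean motion on its circular orbit is ω₂ = √(μ/r₂³) = 1.671×10^-4 rad/s.
Angle swept by the target during transfer: ω₂·t = 2.232 rad = 127.9°.
The probe traverses 180° on the transfer ellipse, so the target must lead by 180° − 127.9° = 52.10°.

φ = 52.10°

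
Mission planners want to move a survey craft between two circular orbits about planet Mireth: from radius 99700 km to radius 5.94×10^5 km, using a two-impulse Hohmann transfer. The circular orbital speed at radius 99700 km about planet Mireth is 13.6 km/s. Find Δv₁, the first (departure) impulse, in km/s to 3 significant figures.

Δv₁ = 4.20 km/s

From the circular-orbit relation v² = μ/r at r = 99700 km: μ = v²r = (13.6)² × 99700 = 1.84405×10^7 km³/s².
The Hohmann ellipse has a_t = (r₁ + r₂)/2 = 3.4685×10^5 km.
Circular speed at r = 99700 km: v_c = √(μ/r) = 13.600 km/s.
Transfer-orbit speed at the same r (vis-viva, a = a_t): v_t = √[μ(2/r − 1/a_t)] = 17.798 km/s.
Δv₁ = |v_t − v_c| = |17.798 − 13.600| = 4.198 km/s.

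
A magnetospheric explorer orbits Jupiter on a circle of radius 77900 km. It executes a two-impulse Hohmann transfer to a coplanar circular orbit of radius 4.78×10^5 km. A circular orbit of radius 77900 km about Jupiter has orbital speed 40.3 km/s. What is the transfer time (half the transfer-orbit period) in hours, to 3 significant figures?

From the circular-orbit relation v² = μ/r at r = 77900 km: μ = v²r = (40.3)² × 77900 = 1.26517×10^8 km³/s².
The Hohmann ellipse has a_t = (r₁ + r₂)/2 = 2.7795×10^5 km.
By Kepler's third law the transfer-orbit period is T = 2π√(a_t³/μ), so t = T/2 = 40930 s.
Converting: 40930 s ÷ 3600 s/hour = 11.4 hours.

t = 11.4 hours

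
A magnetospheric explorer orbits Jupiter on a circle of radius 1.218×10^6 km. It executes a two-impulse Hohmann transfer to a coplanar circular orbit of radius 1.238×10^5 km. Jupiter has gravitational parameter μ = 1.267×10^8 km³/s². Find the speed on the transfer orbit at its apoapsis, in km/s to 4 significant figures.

v = 4.381 km/s

Transfer-ellipse semi-major axis a_t = (r₁ + r₂)/2 = (1.218×10^6 + 1.238×10^5)/2 = 6.709×10^5 km.
At apoapsis, r = 1.218×10^6 km.
Vis-viva: v = √[μ(2/r − 1/a_t)] = √[1.267×10^8 × (2/1.218×10^6 − 1/6.709×10^5)] = 4.381 km/s.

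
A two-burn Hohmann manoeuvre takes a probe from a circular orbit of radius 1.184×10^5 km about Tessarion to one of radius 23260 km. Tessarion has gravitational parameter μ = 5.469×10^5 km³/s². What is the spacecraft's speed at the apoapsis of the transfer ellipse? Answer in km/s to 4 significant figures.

Semi-major axis of the transfer orbit: a_t = (1.184×10^5 + 23260)/2 = 70830 km.
The apoapsis of the transfer ellipse is at r = 1.184×10^5 km.
Applying v² = μ(2/r − 1/a_t): v = 1.232 km/s.

v = 1.232 km/s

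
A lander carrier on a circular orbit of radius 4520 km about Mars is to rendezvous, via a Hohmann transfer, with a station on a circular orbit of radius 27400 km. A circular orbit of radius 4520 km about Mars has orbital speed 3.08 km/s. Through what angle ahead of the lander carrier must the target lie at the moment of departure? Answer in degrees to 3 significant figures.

From the circular-orbit relation v² = μ/r at r = 4520 km: μ = v²r = (3.08)² × 4520 = 42878.5 km³/s².
Transfer-ellipse semi-major axis a_t = (r₁ + r₂)/2 = (4520 + 27400)/2 = 15960 km.
Transfer time t = π√(a_t³/μ) = 30590 s.
The target's mean motion on its circular orbit is ω₂ = √(μ/r₂³) = 4.5656×10^-5 rad/s.
Angle swept by the target during transfer: ω₂·t = 1.3966 rad = 80.02°.
The lander carrier traverses 180° on the transfer ellipse, so the target must lead by 180° − 80.02° = 100°.

φ = 100°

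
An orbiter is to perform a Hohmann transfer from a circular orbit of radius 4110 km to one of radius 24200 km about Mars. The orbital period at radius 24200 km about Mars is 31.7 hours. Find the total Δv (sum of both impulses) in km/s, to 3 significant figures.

From Kepler's third law T² = 4π²r³/μ at r = 24200 km, T = 31.7 hours = 31.7 × 3600 s = 1.1412×10^5 s: μ = 4π²r³/T² = 42961.8 km³/s².
The Hohmann ellipse has a_t = (r₁ + r₂)/2 = 14155 km.
At r₁ the circular-orbit speed is v₁ = √(μ/r₁) = 3.2331 km/s.
On the transfer ellipse at r₁, vis-viva gives v_p = √[μ(2/r₁ − 1/a_t)] = 4.2274 km/s.
First burn Δv₁ = |v_p − v₁| = 0.9943 km/s.
Circular speed at r₂: v₂ = √(μ/r₂) = 1.3324 km/s.
Transfer-orbit speed at r₂: v_a = √[μ(2/r₂ − 1/a_t)] = 0.71796 km/s.
Second burn Δv₂ = |v₂ − v_a| = 0.6144 km/s.
Δv = Δv₁ + Δv₂ = 0.9943 + 0.6144 = 1.609 km/s.

Δv = 1.61 km/s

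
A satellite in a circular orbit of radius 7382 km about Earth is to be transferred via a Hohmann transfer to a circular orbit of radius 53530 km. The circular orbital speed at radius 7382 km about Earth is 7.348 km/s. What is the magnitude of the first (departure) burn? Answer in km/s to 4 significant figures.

Δv₁ = 2.394 km/s

From the circular-orbit relation v² = μ/r at r = 7382 km: μ = v²r = (7.348)² × 7382 = 3.98577×10^5 km³/s².
Transfer-ellipse semi-major axis a_t = (r₁ + r₂)/2 = (7382 + 53530)/2 = 30456 km.
Circular speed at r = 7382 km: v_c = √(μ/r) = 7.348 km/s.
Transfer-orbit speed at the same r (vis-viva, a = a_t): v_t = √[μ(2/r − 1/a_t)] = 9.742 km/s.
Δv₁ = |v_t − v_c| = |9.742 − 7.348| = 2.394 km/s.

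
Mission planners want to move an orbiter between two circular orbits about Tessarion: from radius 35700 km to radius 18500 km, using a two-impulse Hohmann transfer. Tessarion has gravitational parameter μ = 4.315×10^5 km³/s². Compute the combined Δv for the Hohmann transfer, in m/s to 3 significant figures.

Semi-major axis of the transfer orbit: a_t = (35700 + 18500)/2 = 27100 km.
Circular speed at r₁: v₁ = √(μ/r₁) = √(4.315×10^5/35700) = 3.4766 km/s.
On the transfer ellipse at r₁, v² = μ(2/r − 1/a) gives v_a = √[μ(2/r₁ − 1/a_t)] = 2.8725 km/s.
First burn Δv₁ = |v_a − v₁| = 0.6041 km/s.
At r₂, v₂ = √(μ/r₂) = 4.8295 km/s.
Transfer-orbit speed at r₂: v_p = √[μ(2/r₂ − 1/a_t)] = 5.5431 km/s.
Second burn Δv₂ = |v₂ − v_p| = 0.7136 km/s.
Total Δv = Δv₁ + Δv₂ = 1.318 km/s.

Δv = 1320 m/s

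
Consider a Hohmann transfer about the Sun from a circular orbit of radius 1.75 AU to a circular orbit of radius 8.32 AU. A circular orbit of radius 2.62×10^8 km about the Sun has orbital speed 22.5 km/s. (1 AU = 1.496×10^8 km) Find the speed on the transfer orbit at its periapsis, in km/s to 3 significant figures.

From the circular-orbit relation v² = μ/r at r = 2.62×10^8 km: μ = v²r = (22.5)² × 2.62×10^8 = 1.32638×10^11 km³/s².
In km: r₁ = 1.75 × 1.496×10^8 = 2.618×10^8 km; r₂ = 8.32 × 1.496×10^8 = 1.244672×10^9 km.
Transfer-ellipse semi-major axis a_t = (r₁ + r₂)/2 = (2.618×10^8 + 1.244672×10^9)/2 = 7.53236×10^8 km.
At periapsis, r = 2.618×10^8 km.
From the vis-viva equation, v = √[μ(2/r − 1/a_t)] = 28.93 km/s.

v = 28.9 km/s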